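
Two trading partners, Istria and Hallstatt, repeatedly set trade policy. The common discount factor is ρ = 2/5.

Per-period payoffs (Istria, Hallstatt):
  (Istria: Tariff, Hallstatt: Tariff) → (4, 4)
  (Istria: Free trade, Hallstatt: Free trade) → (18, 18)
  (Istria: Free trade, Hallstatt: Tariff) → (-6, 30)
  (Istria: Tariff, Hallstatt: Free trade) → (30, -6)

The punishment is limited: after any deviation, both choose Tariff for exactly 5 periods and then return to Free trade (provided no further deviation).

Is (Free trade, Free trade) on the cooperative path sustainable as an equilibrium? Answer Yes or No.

A one-shot deviation gives 30 now, then 4 for 5 periods, then back to 18.
Gain from deviating: (30−18) today; loss: (18−4) in each of the next 5 periods.
No-deviation condition: (18−4)(ρ+…+ρ^5) ≥ 30−18, i.e. ρ+…+ρ^5 ≥ 6/7.
At ρ = 2/5: ρ+…+ρ^5 = 0.6598 < 0.8571.
So cooperation is not sustainable.

No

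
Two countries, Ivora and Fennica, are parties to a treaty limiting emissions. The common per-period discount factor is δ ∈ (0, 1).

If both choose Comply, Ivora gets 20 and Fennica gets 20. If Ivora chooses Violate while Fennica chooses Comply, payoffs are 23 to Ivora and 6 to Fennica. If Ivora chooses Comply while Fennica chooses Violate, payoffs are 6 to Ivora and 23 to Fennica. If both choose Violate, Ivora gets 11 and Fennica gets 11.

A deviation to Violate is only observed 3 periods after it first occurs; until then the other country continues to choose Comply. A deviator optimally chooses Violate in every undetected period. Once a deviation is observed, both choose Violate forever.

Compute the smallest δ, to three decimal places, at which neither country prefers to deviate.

0.630

A deviator earns 23 for 3 periods, then 11 forever; cooperating earns 20 forever. Multiplying the IC by (1−δ):
20 ≥ 23(1−δ^3) + 11δ^3, so 12·δ^3 ≥ 3 and δ^3 ≥ 1/4.
δ ≥ (1/4)^(1/3) ≈ 0.630.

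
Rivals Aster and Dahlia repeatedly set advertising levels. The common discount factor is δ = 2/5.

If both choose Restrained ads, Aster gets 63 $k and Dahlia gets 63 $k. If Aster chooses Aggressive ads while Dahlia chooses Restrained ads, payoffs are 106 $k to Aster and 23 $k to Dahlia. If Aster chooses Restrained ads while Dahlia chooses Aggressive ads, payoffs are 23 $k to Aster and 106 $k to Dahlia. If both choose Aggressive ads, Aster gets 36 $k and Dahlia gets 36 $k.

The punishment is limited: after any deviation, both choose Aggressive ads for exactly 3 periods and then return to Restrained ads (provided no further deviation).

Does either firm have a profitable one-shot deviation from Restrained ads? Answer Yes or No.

Yes

Comparing payoff streams over the 4 periods until play realigns: cooperate → 63(1+δ+…+δ^3); deviate → 106 + 36(δ+…+δ^3).
Cooperation is sustained iff (63−36)(δ+…+δ^3) ≥ 106−63.
δ+…+δ^3 = 2/5·(1−(2/5)^3)/(1−2/5) = 0.6240, and (106−63)/(63−36) = 1.5926.
0.6240 < 1.5926, so cooperation is not sustainable.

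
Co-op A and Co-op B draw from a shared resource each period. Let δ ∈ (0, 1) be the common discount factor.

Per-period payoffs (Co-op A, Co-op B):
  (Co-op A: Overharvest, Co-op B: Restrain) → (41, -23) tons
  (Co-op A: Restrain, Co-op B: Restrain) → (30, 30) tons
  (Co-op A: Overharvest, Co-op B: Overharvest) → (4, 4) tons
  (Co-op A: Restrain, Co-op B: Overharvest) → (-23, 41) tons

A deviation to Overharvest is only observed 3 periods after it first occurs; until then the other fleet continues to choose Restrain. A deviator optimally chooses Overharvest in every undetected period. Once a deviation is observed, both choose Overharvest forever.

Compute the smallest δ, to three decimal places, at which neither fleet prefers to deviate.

The best deviation is to choose Overharvest for all 3 undetected periods, earning 41 each, then 4 forever once detected.
Deviation value: 41(1−δ^3)/(1−δ) + 4δ^3/(1−δ); cooperation value: 30/(1−δ).
IC: 30 ≥ 41(1−δ^3) + 4δ^3 = 41 − 37δ^3.
So δ^3 ≥ 11/37, giving δ ≥ (11/37)^(1/3) ≈ 0.667.

0.667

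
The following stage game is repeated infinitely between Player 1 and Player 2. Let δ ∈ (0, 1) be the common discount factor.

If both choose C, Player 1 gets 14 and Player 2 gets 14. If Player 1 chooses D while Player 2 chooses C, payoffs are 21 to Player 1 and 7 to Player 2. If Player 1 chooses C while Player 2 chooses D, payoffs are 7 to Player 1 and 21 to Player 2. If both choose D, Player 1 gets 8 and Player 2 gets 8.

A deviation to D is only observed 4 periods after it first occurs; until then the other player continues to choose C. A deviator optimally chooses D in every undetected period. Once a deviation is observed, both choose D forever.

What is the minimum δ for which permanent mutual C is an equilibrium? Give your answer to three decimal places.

Deviating for the 4 undetected periods gains 21−14 = 7 per period over cooperation, then loses 14−8 = 6 per period forever once punishment starts.
Gain: 7(1 + δ + … + δ^3); loss: 6·δ^4/(1−δ).
No profitable deviation ⇔ 7(1−δ^4) ≤ 6·δ^4, i.e. δ^4 ≥ 7/(7+6) = 7/13.
Hence δ ≥ (7/13)^(1/4) ≈ 0.857.

0.857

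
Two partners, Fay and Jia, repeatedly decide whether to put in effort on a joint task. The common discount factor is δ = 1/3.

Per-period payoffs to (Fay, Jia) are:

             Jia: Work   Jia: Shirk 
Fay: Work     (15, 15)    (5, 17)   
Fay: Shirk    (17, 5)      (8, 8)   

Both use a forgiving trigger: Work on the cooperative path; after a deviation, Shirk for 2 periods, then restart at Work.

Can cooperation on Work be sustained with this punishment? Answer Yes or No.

Yes

A one-shot deviation gives 17 now, then 8 for 2 periods, then back to 15.
Gain from deviating: (17−15) today; loss: (15−8) in each of the next 2 periods.
No-deviation condition: (15−8)(δ+…+δ^2) ≥ 17−15, i.e. δ+…+δ^2 ≥ 2/7.
At δ = 1/3: δ+…+δ^2 = 0.4444 ≥ 0.2857.
So cooperation is sustainable.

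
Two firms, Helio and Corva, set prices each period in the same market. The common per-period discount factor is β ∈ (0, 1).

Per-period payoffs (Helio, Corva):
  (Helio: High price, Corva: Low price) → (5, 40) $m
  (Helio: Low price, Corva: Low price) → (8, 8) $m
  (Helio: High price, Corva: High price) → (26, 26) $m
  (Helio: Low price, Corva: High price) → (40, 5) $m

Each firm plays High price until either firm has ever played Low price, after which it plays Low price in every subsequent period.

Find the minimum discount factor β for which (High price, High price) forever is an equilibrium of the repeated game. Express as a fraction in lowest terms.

Under grim trigger the critical discount factor is (T−C)/(T−P) with T = 40, C = 26, P = 8.
β* = (40−26)/(40−8) = 14/32 = 7/16.

7/16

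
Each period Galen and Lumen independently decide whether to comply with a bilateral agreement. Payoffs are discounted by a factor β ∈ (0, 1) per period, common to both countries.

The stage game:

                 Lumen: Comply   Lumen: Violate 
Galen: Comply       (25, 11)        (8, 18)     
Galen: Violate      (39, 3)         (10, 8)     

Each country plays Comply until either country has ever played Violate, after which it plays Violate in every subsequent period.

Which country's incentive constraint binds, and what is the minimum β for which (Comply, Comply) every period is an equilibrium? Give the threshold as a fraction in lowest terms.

For Galen: deviation gain 39−25 = 14, per-period punishment loss 25−10 = 15. IC gives β ≥ 14/29.
For Lumen: gain 7, loss 3 per period, so β ≥ 7/10.
The tighter constraint is Lumen's, so cooperation needs β ≥ 7/10.

Lumen; β ≥ 7/10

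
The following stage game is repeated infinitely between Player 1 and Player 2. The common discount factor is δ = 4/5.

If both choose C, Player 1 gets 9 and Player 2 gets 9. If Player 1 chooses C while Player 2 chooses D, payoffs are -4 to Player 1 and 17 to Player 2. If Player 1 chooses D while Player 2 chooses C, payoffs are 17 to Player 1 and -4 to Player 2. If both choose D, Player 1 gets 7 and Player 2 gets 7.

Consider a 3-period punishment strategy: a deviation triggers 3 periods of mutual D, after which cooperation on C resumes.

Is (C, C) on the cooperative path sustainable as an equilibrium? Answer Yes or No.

Comparing payoff streams over the 4 periods until play realigns: cooperate → 9(1+δ+…+δ^3); deviate → 17 + 7(δ+…+δ^3).
Cooperation is sustained iff (9−7)(δ+…+δ^3) ≥ 17−9.
δ+…+δ^3 = 4/5·(1−(4/5)^3)/(1−4/5) = 1.9520, and (17−9)/(9−7) = 4.0000.
1.9520 < 4.0000, so cooperation is not sustainable.

No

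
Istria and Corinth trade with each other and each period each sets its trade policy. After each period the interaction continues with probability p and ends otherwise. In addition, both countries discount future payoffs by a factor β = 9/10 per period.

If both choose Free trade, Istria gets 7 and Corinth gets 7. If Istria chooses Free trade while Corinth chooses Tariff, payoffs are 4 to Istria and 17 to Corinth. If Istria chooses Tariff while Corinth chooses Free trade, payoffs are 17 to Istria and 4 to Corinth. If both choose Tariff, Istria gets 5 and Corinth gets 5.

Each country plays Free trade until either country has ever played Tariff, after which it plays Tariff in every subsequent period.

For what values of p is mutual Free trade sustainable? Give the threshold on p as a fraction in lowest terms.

25/27

Expected continuation weight on next period's payoff is β·p = 9/10·p, which plays the role of the discount factor.
Cooperation requires 9/10·p ≥ (17−7)/(17−5) = 5/6, hence p ≥ 25/27.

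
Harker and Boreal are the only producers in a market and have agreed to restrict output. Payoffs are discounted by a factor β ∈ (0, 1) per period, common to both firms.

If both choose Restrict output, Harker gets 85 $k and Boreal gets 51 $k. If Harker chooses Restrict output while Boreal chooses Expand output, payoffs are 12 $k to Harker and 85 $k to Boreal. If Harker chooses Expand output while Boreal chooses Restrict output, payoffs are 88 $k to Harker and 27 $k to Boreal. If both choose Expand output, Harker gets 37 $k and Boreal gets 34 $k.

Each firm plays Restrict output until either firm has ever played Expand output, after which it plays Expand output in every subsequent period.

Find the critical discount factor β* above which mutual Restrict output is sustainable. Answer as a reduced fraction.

2/3

Harker's threshold: (88−85)/(88−37) = 1/17.
Boreal's threshold: (85−51)/(85−34) = 2/3.
1/17 < 2/3, so Boreal binds and β* = 2/3.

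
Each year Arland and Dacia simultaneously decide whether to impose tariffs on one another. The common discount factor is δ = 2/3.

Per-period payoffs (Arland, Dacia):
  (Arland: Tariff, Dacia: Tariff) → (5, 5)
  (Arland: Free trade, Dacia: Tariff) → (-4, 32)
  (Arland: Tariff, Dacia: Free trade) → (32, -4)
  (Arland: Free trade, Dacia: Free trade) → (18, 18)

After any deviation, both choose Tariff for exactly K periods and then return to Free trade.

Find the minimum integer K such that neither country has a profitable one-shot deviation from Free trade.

Need Σ_{k=1}^{K} δ^k ≥ (32−18)/(18−5) = 1.0769 at δ = 2/3.
At K = 1 the sum is 0.6667 < 1.0769; at K = 2 it is 1.1111 ≥ 1.0769.
So the minimum punishment length is K = 2.

2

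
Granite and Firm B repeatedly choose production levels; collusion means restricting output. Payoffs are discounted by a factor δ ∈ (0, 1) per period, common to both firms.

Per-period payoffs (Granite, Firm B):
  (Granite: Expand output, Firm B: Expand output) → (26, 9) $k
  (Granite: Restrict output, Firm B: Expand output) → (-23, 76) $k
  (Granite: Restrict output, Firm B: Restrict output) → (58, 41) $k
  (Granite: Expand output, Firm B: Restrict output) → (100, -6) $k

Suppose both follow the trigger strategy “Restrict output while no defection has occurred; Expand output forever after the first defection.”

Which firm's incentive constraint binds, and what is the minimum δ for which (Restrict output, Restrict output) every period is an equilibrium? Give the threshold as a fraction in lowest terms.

Granite's threshold: (100−58)/(100−26) = 21/37.
Firm B's threshold: (76−41)/(76−9) = 35/67.
21/37 > 35/67, so Granite binds and δ* = 21/37.

Granite; δ ≥ 21/37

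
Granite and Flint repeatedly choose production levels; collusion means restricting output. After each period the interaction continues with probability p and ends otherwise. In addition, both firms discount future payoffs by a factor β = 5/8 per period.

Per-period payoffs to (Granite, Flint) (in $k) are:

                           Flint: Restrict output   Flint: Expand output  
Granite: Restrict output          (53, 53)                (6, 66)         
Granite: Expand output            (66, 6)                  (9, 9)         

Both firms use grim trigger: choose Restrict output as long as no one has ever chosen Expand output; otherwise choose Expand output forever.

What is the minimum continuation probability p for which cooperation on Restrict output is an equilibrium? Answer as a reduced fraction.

With continuation probability p and discount β, the effective per-period discount factor is βp.
Grim-trigger IC: βp ≥ (66−53)/(66−9) = 13/57.
So p ≥ (13/57)/(5/8) = 104/285.

104/285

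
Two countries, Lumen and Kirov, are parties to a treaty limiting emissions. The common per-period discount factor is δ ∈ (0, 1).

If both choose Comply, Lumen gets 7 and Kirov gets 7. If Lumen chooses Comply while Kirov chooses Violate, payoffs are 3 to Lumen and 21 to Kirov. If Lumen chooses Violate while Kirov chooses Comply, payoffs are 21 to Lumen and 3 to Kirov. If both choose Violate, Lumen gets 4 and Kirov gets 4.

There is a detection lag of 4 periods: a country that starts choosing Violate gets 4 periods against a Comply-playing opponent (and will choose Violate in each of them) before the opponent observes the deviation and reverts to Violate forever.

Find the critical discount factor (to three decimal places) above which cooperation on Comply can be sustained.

0.953

A deviator earns 21 for 4 periods, then 4 forever; cooperating earns 7 forever. Multiplying the IC by (1−δ):
7 ≥ 21(1−δ^4) + 4δ^4, so 17·δ^4 ≥ 14 and δ^4 ≥ 14/17.
δ ≥ (14/17)^(1/4) ≈ 0.953.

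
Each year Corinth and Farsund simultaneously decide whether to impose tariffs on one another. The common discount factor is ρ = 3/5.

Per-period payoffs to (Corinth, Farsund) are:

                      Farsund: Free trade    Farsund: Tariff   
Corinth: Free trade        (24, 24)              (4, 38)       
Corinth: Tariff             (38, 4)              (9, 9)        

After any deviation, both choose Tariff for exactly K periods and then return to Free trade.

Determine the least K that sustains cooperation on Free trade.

No profitable deviation requires (24−9)(ρ+…+ρ^K) ≥ 38−24, i.e. ρ+…+ρ^K ≥ 14/15 ≈ 0.9333.
With ρ = 3/5, the partial sums are K=1: 0.6000, K=2: 0.9600.
K = 2 is the first length at which the sum reaches 0.9333.

2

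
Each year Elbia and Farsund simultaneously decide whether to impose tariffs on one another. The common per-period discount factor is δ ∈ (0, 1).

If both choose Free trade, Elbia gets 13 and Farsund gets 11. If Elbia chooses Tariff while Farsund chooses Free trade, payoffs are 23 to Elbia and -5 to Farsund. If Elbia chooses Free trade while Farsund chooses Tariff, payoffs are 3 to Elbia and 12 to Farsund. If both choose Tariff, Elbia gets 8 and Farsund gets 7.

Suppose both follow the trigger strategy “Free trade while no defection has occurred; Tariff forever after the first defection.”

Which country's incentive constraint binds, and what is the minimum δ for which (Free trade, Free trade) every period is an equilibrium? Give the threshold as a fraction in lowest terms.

Elbia; δ ≥ 2/3

Elbia: cooperation gives 13 each period; deviation gives 23 once then 8 forever.
  13/(1−δ) ≥ 23 + 8δ/(1−δ) ⇒ δ ≥ 10/15 = 2/3.
Farsund: cooperation gives 11 each period; deviation gives 12 once then 7 forever.
  δ ≥ 1/5.
Both must hold, so the binding constraint is Elbia's: δ ≥ 2/3.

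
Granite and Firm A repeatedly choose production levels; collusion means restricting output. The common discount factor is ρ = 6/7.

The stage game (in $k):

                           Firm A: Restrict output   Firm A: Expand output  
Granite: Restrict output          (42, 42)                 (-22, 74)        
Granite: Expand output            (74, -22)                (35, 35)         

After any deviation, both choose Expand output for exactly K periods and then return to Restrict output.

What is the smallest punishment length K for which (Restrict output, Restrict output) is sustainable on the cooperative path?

No profitable deviation requires (42−35)(ρ+…+ρ^K) ≥ 74−42, i.e. ρ+…+ρ^K ≥ 32/7 ≈ 4.5714.
With ρ = 6/7, the partial sums are K=1: 0.8571, K=2: 1.5918, …, K=8: 4.2519, K=9: 4.5016, K=10: 4.7157.
K = 10 is the first length at which the sum reaches 4.5714.

10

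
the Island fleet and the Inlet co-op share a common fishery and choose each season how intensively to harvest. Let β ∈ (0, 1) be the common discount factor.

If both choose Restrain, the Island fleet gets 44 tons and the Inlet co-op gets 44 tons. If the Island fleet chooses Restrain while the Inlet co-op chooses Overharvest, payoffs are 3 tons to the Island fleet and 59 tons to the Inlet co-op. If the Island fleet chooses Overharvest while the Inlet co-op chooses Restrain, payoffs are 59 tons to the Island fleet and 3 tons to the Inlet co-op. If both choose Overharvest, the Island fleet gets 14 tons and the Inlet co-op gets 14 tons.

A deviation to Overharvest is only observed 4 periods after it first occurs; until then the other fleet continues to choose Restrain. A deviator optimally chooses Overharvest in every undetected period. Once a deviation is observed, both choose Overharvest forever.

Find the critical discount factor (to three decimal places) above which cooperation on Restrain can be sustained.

Deviating for the 4 undetected periods gains 59−44 = 15 per period over cooperation, then loses 44−14 = 30 per period forever once punishment starts.
Gain: 15(1 + β + … + β^3); loss: 30·β^4/(1−β).
No profitable deviation ⇔ 15(1−β^4) ≤ 30·β^4, i.e. β^4 ≥ 15/(15+30) = 1/3.
Hence β ≥ (1/3)^(1/4) ≈ 0.760.

0.760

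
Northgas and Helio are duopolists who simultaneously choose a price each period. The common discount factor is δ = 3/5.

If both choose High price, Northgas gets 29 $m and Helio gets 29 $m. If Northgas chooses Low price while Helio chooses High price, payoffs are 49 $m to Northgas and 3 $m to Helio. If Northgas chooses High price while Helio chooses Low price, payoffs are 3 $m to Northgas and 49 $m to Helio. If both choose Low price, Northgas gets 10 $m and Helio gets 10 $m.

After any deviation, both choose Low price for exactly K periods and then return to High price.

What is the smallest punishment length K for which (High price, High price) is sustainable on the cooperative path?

3

No profitable deviation requires (29−10)(δ+…+δ^K) ≥ 49−29, i.e. δ+…+δ^K ≥ 20/19 ≈ 1.0526.
With δ = 3/5, the partial sums are K=1: 0.6000, K=2: 0.9600, K=3: 1.1760.
K = 3 is the first length at which the sum reaches 1.0526.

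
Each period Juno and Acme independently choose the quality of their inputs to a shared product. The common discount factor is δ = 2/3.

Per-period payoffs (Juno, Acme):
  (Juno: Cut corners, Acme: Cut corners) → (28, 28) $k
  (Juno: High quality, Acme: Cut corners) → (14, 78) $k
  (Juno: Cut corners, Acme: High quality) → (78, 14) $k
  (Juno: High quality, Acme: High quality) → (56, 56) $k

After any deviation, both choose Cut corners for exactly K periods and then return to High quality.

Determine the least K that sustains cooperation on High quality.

2

IC: δ(1−δ^K)/(1−δ) ≥ (78−56)/(56−28) = 11/14.
With δ = 2/3: need 1 − δ^K ≥ 11/14·(1−2/3)/(2/3), i.e. δ^K ≤ 0.6071.
Since (2/3)^1 = 0.6667 and (2/3)^2 = 0.4444, the smallest such K is 2.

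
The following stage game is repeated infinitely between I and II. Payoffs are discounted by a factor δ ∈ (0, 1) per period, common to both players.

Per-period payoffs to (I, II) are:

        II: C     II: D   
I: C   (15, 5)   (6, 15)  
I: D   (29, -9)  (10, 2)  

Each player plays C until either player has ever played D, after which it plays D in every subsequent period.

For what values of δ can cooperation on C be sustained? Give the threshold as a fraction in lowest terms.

I's threshold: (29−15)/(29−10) = 14/19.
II's threshold: (15−5)/(15−2) = 10/13.
14/19 < 10/13, so II binds and δ* = 10/13.

10/13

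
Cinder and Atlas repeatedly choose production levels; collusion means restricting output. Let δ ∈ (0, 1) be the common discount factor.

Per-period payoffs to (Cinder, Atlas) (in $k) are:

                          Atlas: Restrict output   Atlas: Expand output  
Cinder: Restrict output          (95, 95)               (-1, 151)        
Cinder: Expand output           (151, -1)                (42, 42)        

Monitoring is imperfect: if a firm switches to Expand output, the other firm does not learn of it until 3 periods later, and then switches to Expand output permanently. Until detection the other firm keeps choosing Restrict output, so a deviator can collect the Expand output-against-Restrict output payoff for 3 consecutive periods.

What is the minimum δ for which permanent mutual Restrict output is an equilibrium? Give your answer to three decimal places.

0.801

Deviating for the 3 undetected periods gains 151−95 = 56 per period over cooperation, then loses 95−42 = 53 per period forever once punishment starts.
Gain: 56(1 + δ + … + δ^2); loss: 53·δ^3/(1−δ).
No profitable deviation ⇔ 56(1−δ^3) ≤ 53·δ^3, i.e. δ^3 ≥ 56/(56+53) = 56/109.
Hence δ ≥ (56/109)^(1/3) ≈ 0.801.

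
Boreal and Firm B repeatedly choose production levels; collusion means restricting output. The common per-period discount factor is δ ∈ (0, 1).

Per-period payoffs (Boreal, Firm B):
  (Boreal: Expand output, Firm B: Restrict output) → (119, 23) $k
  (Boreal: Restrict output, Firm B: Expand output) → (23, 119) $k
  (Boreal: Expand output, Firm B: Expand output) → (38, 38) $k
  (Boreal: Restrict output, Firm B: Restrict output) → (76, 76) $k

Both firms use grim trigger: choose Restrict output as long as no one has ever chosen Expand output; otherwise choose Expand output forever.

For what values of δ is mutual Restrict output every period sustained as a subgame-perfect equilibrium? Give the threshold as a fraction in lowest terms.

76/(1−δ) ≥ 119 + 38δ/(1−δ)
76 ≥ 119 − 81δ
δ ≥ 43/81.

43/81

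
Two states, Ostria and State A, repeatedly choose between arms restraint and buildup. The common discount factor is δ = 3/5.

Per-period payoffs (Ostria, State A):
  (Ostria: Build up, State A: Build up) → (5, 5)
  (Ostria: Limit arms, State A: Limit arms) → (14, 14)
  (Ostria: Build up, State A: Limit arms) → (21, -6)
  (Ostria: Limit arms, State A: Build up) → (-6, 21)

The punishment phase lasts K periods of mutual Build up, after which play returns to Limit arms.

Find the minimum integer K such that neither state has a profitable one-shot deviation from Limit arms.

2

Need Σ_{k=1}^{K} δ^k ≥ (21−14)/(14−5) = 0.7778 at δ = 3/5.
At K = 1 the sum is 0.6000 < 0.7778; at K = 2 it is 0.9600 ≥ 0.7778.
So the minimum punishment length is K = 2.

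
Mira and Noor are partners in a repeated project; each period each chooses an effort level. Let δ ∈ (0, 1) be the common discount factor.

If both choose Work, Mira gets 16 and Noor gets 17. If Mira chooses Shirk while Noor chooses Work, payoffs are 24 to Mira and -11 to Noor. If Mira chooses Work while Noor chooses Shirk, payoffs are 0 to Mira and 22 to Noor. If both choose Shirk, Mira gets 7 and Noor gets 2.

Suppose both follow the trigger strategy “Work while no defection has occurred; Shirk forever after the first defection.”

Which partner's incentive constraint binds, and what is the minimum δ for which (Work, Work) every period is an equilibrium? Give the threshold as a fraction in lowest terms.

Mira: cooperation gives 16 each period; deviation gives 24 once then 7 forever.
  16/(1−δ) ≥ 24 + 7δ/(1−δ) ⇒ δ ≥ 8/17.
Noor: cooperation gives 17 each period; deviation gives 22 once then 2 forever.
  δ ≥ 5/20 = 1/4.
Both must hold, so the binding constraint is Mira's: δ ≥ 8/17.

Mira; δ ≥ 8/17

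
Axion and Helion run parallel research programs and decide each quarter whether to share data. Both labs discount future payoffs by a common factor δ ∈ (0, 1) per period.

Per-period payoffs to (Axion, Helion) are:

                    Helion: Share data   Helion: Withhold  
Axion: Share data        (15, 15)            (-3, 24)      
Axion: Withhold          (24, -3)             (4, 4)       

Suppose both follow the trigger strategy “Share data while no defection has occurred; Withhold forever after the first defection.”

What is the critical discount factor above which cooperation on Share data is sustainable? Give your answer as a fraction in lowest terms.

One-period gain from deviating is 24 − 15 = 9. The loss is 15 − 4 = 11 in every subsequent period, with present value 11·δ/(1−δ).
Deviation is unprofitable when 11·δ/(1−δ) ≥ 9, i.e. δ/(1−δ) ≥ 9/11.
Equivalently δ ≥ 9/(9+11) = 9/20.

9/20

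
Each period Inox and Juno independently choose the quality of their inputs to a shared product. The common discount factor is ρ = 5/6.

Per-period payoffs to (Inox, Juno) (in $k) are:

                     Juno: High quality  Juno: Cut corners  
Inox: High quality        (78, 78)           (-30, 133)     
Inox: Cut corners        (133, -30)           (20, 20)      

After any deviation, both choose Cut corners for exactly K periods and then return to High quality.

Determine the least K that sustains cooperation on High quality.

No profitable deviation requires (78−20)(ρ+…+ρ^K) ≥ 133−78, i.e. ρ+…+ρ^K ≥ 55/58 ≈ 0.9483.
With ρ = 5/6, the partial sums are K=1: 0.8333, K=2: 1.5278.
K = 2 is the first length at which the sum reaches 0.9483.

2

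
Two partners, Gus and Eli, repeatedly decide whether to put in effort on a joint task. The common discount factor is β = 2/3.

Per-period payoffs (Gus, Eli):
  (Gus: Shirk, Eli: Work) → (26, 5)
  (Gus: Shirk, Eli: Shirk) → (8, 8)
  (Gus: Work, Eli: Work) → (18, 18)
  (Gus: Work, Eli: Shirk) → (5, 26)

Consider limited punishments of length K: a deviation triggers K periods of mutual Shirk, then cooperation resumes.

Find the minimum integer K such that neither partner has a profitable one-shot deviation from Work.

2

Need Σ_{k=1}^{K} β^k ≥ (26−18)/(18−8) = 0.8000 at β = 2/3.
At K = 1 the sum is 0.6667 < 0.8000; at K = 2 it is 1.1111 ≥ 0.8000.
So the minimum punishment length is K = 2.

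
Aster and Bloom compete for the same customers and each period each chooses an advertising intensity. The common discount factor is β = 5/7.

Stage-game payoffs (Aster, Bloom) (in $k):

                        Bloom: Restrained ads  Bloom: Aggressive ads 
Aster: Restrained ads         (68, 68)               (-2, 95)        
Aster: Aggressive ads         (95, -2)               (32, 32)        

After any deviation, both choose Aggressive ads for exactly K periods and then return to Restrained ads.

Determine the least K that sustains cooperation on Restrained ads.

2

Need Σ_{k=1}^{K} β^k ≥ (95−68)/(68−32) = 0.7500 at β = 5/7.
At K = 1 the sum is 0.7143 < 0.7500; at K = 2 it is 1.2245 ≥ 0.7500.
So the minimum punishment length is K = 2.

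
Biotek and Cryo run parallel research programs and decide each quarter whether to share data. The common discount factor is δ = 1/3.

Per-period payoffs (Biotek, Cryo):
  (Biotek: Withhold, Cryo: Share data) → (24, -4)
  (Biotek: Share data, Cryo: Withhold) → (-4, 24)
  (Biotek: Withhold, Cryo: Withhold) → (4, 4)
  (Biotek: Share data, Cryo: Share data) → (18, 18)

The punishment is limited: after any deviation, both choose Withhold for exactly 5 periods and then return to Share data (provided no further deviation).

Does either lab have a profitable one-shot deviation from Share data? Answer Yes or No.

Comparing payoff streams over the 6 periods until play realigns: cooperate → 18(1+δ+…+δ^5); deviate → 24 + 4(δ+…+δ^5).
Cooperation is sustained iff (18−4)(δ+…+δ^5) ≥ 24−18.
δ+…+δ^5 = 1/3·(1−(1/3)^5)/(1−1/3) = 0.4979, and (24−18)/(18−4) = 0.4286.
0.4979 ≥ 0.4286, so cooperation is sustainable.

No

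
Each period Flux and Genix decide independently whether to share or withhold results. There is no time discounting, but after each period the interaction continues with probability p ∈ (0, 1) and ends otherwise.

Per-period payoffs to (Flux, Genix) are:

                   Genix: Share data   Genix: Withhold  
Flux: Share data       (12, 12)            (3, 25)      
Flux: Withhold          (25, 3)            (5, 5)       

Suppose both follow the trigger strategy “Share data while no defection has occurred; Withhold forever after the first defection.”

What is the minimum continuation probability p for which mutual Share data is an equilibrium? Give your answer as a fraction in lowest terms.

13/20

Expected cooperation value is 12 + p·12 + p²·12 + … = 12/(1−p); deviation gives 25 + p·5/(1−p).
12 ≥ 25(1−p) + 5p ⇒ 20p ≥ 13 ⇒ p ≥ 13/20.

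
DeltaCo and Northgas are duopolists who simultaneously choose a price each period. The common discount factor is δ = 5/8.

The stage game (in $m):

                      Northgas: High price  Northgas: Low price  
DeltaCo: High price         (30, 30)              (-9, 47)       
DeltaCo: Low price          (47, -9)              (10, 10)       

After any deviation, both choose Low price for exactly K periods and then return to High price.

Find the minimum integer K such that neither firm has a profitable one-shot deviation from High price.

2

IC: δ(1−δ^K)/(1−δ) ≥ (47−30)/(30−10) = 17/20.
With δ = 5/8: need 1 − δ^K ≥ 17/20·(1−5/8)/(5/8), i.e. δ^K ≤ 0.4900.
Since (5/8)^1 = 0.6250 and (5/8)^2 = 0.3906, the smallest such K is 2.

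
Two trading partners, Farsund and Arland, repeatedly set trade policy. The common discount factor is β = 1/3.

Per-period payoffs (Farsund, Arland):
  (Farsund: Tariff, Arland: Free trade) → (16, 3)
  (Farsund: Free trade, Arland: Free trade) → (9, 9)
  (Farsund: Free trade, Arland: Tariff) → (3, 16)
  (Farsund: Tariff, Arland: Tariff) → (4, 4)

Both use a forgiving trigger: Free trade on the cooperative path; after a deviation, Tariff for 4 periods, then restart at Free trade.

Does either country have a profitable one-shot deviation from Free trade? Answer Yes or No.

Yes

A one-shot deviation gives 16 now, then 4 for 4 periods, then back to 9.
Gain from deviating: (16−9) today; loss: (9−4) in each of the next 4 periods.
No-deviation condition: (9−4)(β+…+β^4) ≥ 16−9, i.e. β+…+β^4 ≥ 7/5.
At β = 1/3: β+…+β^4 = 0.4938 < 1.4000.
So cooperation is not sustainable.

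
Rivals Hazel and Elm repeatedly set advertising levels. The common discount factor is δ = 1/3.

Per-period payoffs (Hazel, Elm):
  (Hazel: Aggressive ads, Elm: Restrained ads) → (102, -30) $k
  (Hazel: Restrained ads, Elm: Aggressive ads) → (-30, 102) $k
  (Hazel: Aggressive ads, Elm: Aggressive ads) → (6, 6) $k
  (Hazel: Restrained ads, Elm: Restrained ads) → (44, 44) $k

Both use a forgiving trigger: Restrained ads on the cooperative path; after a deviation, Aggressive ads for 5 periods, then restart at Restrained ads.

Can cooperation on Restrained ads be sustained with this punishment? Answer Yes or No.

No

Comparing payoff streams over the 6 periods until play realigns: cooperate → 44(1+δ+…+δ^5); deviate → 102 + 6(δ+…+δ^5).
Cooperation is sustained iff (44−6)(δ+…+δ^5) ≥ 102−44.
δ+…+δ^5 = 1/3·(1−(1/3)^5)/(1−1/3) = 0.4979, and (102−44)/(44−6) = 1.5263.
0.4979 < 1.5263, so cooperation is not sustainable.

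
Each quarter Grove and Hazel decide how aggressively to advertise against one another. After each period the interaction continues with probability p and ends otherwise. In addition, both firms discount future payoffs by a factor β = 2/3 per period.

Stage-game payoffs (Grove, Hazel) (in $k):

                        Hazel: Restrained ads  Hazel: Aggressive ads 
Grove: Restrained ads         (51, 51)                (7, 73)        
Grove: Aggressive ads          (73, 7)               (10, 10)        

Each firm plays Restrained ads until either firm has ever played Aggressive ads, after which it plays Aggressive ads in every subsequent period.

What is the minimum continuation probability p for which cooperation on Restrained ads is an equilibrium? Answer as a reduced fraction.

11/21

Expected continuation weight on next period's payoff is β·p = 2/3·p, which plays the role of the discount factor.
Cooperation requires 2/3·p ≥ (73−51)/(73−10) = 22/63, hence p ≥ 11/21.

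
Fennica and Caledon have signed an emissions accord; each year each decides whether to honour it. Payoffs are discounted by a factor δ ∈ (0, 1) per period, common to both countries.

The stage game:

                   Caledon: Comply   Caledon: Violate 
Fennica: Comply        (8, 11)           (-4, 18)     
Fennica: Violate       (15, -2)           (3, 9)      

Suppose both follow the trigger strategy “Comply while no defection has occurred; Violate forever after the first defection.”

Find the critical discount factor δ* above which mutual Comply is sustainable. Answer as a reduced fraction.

Fennica: cooperation gives 8 each period; deviation gives 15 once then 3 forever.
  8/(1−δ) ≥ 15 + 3δ/(1−δ) ⇒ δ ≥ 7/12.
Caledon: cooperation gives 11 each period; deviation gives 18 once then 9 forever.
  δ ≥ 7/9.
Both must hold, so the binding constraint is Caledon's: δ ≥ 7/9.

7/9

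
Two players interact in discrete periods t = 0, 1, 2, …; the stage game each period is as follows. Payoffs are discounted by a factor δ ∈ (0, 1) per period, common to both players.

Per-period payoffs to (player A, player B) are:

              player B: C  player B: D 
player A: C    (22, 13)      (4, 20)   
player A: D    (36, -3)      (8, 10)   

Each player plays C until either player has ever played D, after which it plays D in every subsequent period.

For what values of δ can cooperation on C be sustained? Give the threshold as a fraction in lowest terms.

player A's threshold: (36−22)/(36−8) = 1/2.
player B's threshold: (20−13)/(20−10) = 7/10.
1/2 < 7/10, so player B binds and δ* = 7/10.

7/10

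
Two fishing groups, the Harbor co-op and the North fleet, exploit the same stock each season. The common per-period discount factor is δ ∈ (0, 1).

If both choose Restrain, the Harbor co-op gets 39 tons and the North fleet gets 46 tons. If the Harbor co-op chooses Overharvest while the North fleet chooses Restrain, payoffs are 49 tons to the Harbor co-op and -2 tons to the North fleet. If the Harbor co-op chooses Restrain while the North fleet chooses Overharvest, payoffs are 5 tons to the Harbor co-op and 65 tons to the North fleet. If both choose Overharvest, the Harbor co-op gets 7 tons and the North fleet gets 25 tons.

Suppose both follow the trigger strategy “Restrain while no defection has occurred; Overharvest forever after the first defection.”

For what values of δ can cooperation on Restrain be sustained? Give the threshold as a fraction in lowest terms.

the Harbor co-op: cooperation gives 39 each period; deviation gives 49 once then 7 forever.
  39/(1−δ) ≥ 49 + 7δ/(1−δ) ⇒ δ ≥ 10/42 = 5/21.
the North fleet: cooperation gives 46 each period; deviation gives 65 once then 25 forever.
  δ ≥ 19/40.
Both must hold, so the binding constraint is the North fleet's: δ ≥ 19/40.

19/40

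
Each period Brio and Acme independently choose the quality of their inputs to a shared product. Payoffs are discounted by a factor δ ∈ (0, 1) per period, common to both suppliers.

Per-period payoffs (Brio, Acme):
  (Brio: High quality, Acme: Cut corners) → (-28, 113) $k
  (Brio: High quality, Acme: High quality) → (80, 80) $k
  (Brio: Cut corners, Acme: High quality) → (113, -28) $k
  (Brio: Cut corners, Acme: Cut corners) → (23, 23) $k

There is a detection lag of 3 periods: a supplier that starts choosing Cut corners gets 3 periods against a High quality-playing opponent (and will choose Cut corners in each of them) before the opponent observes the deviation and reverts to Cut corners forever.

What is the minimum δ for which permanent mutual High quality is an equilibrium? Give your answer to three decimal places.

0.716

Deviating for the 3 undetected periods gains 113−80 = 33 per period over cooperation, then loses 80−23 = 57 per period forever once punishment starts.
Gain: 33(1 + δ + … + δ^2); loss: 57·δ^3/(1−δ).
No profitable deviation ⇔ 33(1−δ^3) ≤ 57·δ^3, i.e. δ^3 ≥ 33/(33+57) = 11/30.
Hence δ ≥ (11/30)^(1/3) ≈ 0.716.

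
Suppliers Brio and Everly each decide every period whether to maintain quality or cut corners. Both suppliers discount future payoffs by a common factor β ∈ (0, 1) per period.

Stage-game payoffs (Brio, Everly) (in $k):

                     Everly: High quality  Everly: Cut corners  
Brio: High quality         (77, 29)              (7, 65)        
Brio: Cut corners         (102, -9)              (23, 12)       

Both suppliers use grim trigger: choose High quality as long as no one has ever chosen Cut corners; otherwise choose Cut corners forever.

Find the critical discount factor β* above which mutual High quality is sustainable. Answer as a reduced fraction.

For Brio: deviation gain 102−77 = 25, per-period punishment loss 77−23 = 54. IC gives β ≥ 25/79.
For Everly: gain 36, loss 17 per period, so β ≥ 36/53.
The tighter constraint is Everly's, so cooperation needs β ≥ 36/53.

36/53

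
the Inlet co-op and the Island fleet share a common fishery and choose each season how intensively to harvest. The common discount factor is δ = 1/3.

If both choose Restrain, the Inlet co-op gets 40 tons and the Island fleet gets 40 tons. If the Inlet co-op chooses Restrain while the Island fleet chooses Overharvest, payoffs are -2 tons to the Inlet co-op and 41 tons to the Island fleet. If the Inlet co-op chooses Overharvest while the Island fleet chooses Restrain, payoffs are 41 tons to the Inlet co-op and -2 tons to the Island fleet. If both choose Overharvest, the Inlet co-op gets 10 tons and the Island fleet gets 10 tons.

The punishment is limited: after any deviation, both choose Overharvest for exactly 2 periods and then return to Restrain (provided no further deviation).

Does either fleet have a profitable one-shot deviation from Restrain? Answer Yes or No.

No

IC: δ+…+δ^2 ≥ (41−40)/(40−10) = 1/30.
At δ = 1/3: partial sum = 0.4444 ≥ 0.0333. Cooperation sustainable.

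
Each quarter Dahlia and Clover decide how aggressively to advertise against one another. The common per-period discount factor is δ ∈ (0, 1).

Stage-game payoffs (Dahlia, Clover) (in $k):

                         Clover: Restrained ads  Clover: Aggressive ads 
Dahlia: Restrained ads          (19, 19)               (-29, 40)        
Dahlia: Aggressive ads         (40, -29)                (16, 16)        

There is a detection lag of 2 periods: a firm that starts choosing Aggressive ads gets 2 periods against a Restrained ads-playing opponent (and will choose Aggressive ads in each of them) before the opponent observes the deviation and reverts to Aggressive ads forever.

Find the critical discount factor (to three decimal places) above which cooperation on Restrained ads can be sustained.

A deviator earns 40 for 2 periods, then 16 forever; cooperating earns 19 forever. Multiplying the IC by (1−δ):
19 ≥ 40(1−δ^2) + 16δ^2, so 24·δ^2 ≥ 21 and δ^2 ≥ 7/8.
δ ≥ (7/8)^(1/2) ≈ 0.935.

0.935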